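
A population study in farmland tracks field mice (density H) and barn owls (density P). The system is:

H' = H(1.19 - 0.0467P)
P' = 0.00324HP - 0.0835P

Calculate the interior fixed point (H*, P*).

H* ≈ 25.8, P* ≈ 25.5

Set dP/dt = 0 with P > 0: 0.00324H - 0.0835 = 0, so H* = 0.0835/0.00324 = 25.8.
Set dH/dt = 0 with H > 0: 1.19 - 0.0467P = 0, so P* = 1.19/0.0467 = 25.5.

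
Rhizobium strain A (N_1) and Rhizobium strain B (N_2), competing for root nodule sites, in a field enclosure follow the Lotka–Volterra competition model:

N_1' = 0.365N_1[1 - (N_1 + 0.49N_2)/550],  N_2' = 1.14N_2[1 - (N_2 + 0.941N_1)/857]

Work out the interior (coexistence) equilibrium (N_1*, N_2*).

N_1* ≈ 241, N_2* ≈ 630

Setting both brackets to zero gives the nullclines N_1 + 0.49N_2 = 550 and 0.941N_1 + N_2 = 857.
Substituting N_2 = 857 - 0.941N_1 into the first: N_1(1 - 0.49·0.941) = 550 - 0.49·857.
So N_1* = 130/0.539 = 241, and then N_2* = 857 - 0.941·241 = 630.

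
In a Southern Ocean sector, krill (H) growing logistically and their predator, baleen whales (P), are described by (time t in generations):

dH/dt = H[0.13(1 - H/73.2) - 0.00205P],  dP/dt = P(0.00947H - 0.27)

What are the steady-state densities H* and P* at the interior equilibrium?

H* ≈ 28.5, P* ≈ 38.7

From dP/dt = 0 with P > 0: 0.00947H* = 0.27, so H* = 28.5.
Substitute into dH/dt = 0: 0.13(1 - 28.5/73.2) = 0.00205P*.
The bracket is 0.611, giving P* = 0.0794/0.00205 = 38.7.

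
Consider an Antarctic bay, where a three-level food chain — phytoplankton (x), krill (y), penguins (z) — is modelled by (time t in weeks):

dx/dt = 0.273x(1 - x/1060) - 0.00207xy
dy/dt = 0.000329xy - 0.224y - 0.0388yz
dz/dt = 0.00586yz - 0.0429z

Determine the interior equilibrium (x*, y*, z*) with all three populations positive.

x* ≈ 1000, y* ≈ 7.32, z* ≈ 2.72

From dz/dt = 0: 0.00586y* = 0.0429, so y* = 7.32.
From dx/dt = 0: 0.273(1 - x*/1060) = 0.00207·7.32, giving x* = 1060·(1 - 0.0555) = 1000.
From dy/dt = 0: 0.000329·1000 - 0.224 = 0.0388z*, so z* = 0.105/0.0388 = 2.72.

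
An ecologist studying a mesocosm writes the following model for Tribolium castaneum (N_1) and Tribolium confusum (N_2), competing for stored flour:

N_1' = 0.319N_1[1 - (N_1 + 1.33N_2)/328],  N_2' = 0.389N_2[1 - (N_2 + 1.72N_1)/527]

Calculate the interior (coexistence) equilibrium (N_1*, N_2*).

N_1* ≈ 290, N_2* ≈ 28.9

Setting both brackets to zero gives the nullclines N_1 + 1.33N_2 = 328 and 1.72N_1 + N_2 = 527.
Substituting N_2 = 527 - 1.72N_1 into the first: N_1(1 - 1.33·1.72) = 328 - 1.33·527.
So N_1* = -373/-1.29 = 290, and then N_2* = 527 - 1.72·290 = 28.9.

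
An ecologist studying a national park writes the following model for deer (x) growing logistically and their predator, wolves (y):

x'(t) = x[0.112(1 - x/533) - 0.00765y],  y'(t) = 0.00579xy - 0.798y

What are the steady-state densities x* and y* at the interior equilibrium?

x* ≈ 138, y* ≈ 10.9

From dy/dt = 0 with y > 0: 0.00579x* = 0.798, so x* = 138.
Substitute into dx/dt = 0: 0.112(1 - 138/533) = 0.00765y*.
The bracket is 0.741, giving y* = 0.083/0.00765 = 10.9.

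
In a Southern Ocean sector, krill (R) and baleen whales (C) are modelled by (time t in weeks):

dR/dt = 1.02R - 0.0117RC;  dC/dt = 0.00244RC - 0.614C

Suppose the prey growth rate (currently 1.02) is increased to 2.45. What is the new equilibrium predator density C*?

At the interior fixed point, setting dR/dt = 0 with R > 0 fixes C* = (prey growth rate)/(RC coefficient) — independent of the other coefficients.
With the change, C* = 2.45/0.0117 = 209; it rises from 87.2.

C* ≈ 209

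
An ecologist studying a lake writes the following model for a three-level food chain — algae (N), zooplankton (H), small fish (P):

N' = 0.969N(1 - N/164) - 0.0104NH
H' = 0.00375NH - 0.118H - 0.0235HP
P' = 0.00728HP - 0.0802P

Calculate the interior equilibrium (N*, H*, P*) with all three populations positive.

N* ≈ 145, H* ≈ 11, P* ≈ 18.1

From dP/dt = 0: 0.00728H* = 0.0802, so H* = 11.
From dN/dt = 0: 0.969(1 - N*/164) = 0.0104·11, giving N* = 164·(1 - 0.118) = 145.
From dH/dt = 0: 0.00375·145 - 0.118 = 0.0235P*, so P* = 0.424/0.0235 = 18.1.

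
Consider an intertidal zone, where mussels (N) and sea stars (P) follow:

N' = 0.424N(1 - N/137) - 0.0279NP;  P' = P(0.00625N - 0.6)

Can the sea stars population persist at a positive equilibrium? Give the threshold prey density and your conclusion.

Threshold N = 96; K > 96, so yes, the predator persists.

The predator equation gives dP/dt > 0 only when N > 0.6/0.00625 = 96.
Without the predator, N → K = 137. Since 137 > 96, the predator can invade and persist.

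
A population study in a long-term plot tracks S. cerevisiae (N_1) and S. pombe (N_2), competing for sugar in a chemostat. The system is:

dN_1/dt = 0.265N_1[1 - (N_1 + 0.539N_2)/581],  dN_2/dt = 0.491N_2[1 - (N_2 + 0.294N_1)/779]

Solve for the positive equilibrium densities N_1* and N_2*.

N_1* ≈ 191, N_2* ≈ 723

Setting both brackets to zero gives the nullclines N_1 + 0.539N_2 = 581 and 0.294N_1 + N_2 = 779.
Substituting N_2 = 779 - 0.294N_1 into the first: N_1(1 - 0.539·0.294) = 581 - 0.539·779.
So N_1* = 161/0.842 = 191, and then N_2* = 779 - 0.294·191 = 723.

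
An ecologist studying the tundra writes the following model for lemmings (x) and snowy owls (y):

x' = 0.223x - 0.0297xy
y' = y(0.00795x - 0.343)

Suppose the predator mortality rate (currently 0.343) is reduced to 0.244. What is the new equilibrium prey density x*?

At the interior fixed point, setting dy/dt = 0 with y > 0 fixes x* = (predator death rate)/(xy coefficient) — independent of the other coefficients.
With the change, x* = 0.244/0.00795 = 30.7; it falls from 43.1.

x* ≈ 30.7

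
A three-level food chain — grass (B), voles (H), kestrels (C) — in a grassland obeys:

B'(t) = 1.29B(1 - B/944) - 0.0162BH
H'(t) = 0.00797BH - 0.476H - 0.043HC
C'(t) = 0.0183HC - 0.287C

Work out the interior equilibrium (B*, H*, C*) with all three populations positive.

From dC/dt = 0: 0.0183H* = 0.287, so H* = 15.7.
From dB/dt = 0: 1.29(1 - B*/944) = 0.0162·15.7, giving B* = 944·(1 - 0.197) = 758.
From dH/dt = 0: 0.00797·758 - 0.476 = 0.043C*, so C* = 5.57/0.043 = 129.

B* ≈ 758, H* ≈ 15.7, C* ≈ 129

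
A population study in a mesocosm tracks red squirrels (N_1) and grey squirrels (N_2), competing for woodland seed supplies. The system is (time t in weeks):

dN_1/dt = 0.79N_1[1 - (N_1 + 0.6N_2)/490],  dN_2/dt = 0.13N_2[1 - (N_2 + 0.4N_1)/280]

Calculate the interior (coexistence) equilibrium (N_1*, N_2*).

Setting both brackets to zero gives the nullclines N_1 + 0.6N_2 = 490 and 0.4N_1 + N_2 = 280.
Substituting N_2 = 280 - 0.4N_1 into the first: N_1(1 - 0.6·0.4) = 490 - 0.6·280.
So N_1* = 322/0.76 = 424, and then N_2* = 280 - 0.4·424 = 111.

N_1* ≈ 424, N_2* ≈ 111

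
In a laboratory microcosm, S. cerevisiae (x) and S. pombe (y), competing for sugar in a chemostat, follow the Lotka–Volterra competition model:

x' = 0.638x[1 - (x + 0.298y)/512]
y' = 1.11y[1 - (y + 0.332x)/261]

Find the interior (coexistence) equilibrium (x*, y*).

x* ≈ 482, y* ≈ 101

Setting both brackets to zero gives the nullclines x + 0.298y = 512 and 0.332x + y = 261.
Substituting y = 261 - 0.332x into the first: x(1 - 0.298·0.332) = 512 - 0.298·261.
So x* = 434/0.901 = 482, and then y* = 261 - 0.332·482 = 101.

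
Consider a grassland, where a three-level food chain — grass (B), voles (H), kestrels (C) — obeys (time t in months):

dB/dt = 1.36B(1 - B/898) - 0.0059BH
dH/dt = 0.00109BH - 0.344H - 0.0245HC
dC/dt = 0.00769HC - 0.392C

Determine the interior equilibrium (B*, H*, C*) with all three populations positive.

From dC/dt = 0: 0.00769H* = 0.392, so H* = 51.
From dB/dt = 0: 1.36(1 - B*/898) = 0.0059·51, giving B* = 898·(1 - 0.221) = 699.
From dH/dt = 0: 0.00109·699 - 0.344 = 0.0245C*, so C* = 0.418/0.0245 = 17.1.

B* ≈ 699, H* ≈ 51, C* ≈ 17.1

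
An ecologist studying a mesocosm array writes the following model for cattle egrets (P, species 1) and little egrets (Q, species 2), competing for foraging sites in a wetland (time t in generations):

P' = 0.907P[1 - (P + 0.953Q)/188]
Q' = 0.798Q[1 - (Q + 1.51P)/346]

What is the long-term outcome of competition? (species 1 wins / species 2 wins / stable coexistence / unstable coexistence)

Compare the nullcline intercepts: K1/α12 = 188/0.953 = 197 < K2 = 346; K2/α21 = 346/1.51 = 229 > K1 = 188.
Since the inequalities point opposite ways, species 2 can invade but species 1 cannot.

species 2 excludes species 1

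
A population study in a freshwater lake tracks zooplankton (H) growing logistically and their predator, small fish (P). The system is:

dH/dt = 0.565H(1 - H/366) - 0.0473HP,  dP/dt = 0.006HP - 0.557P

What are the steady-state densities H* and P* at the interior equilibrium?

From dP/dt = 0 with P > 0: 0.006H* = 0.557, so H* = 92.8.
Substitute into dH/dt = 0: 0.565(1 - 92.8/366) = 0.0473P*.
The bracket is 0.746, giving P* = 0.422/0.0473 = 8.92.

H* ≈ 92.8, P* ≈ 8.92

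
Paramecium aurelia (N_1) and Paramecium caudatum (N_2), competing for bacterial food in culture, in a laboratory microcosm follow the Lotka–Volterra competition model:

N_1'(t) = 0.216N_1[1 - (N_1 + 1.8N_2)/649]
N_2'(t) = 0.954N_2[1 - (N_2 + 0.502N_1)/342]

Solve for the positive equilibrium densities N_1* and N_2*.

N_1* ≈ 346, N_2* ≈ 168

Setting both brackets to zero gives the nullclines N_1 + 1.8N_2 = 649 and 0.502N_1 + N_2 = 342.
Substituting N_2 = 342 - 0.502N_1 into the first: N_1(1 - 1.8·0.502) = 649 - 1.8·342.
So N_1* = 33.4/0.0964 = 346, and then N_2* = 342 - 0.502·346 = 168.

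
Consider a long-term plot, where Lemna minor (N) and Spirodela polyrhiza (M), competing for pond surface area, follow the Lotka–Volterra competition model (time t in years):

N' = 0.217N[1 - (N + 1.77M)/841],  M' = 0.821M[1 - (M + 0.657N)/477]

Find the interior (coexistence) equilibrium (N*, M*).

N* ≈ 20.2, M* ≈ 464

Setting both brackets to zero gives the nullclines N + 1.77M = 841 and 0.657N + M = 477.
Substituting M = 477 - 0.657N into the first: N(1 - 1.77·0.657) = 841 - 1.77·477.
So N* = -3.29/-0.163 = 20.2, and then M* = 477 - 0.657·20.2 = 464.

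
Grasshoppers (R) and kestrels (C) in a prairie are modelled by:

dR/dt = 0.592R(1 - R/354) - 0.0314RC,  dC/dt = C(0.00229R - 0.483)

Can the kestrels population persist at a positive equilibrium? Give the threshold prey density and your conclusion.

Threshold R = 211; K > 211, so yes, the predator persists.

The predator equation gives dC/dt > 0 only when R > 0.483/0.00229 = 211.
Without the predator, R → K = 354. Since 354 > 211, the predator can invade and persist.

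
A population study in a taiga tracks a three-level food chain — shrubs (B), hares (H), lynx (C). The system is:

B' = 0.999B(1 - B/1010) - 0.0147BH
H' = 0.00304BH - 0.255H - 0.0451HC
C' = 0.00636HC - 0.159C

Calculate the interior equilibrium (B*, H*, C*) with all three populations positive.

From dC/dt = 0: 0.00636H* = 0.159, so H* = 25.
From dB/dt = 0: 0.999(1 - B*/1010) = 0.0147·25, giving B* = 1010·(1 - 0.368) = 638.
From dH/dt = 0: 0.00304·638 - 0.255 = 0.0451C*, so C* = 1.69/0.0451 = 37.4.

B* ≈ 638, H* ≈ 25, C* ≈ 37.4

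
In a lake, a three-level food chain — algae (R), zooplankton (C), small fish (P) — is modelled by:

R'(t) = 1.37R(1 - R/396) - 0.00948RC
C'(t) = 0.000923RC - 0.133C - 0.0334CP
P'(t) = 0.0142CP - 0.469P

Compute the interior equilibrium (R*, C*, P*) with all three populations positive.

From dP/dt = 0: 0.0142C* = 0.469, so C* = 33.
From dR/dt = 0: 1.37(1 - R*/396) = 0.00948·33, giving R* = 396·(1 - 0.229) = 305.
From dC/dt = 0: 0.000923·305 - 0.133 = 0.0334P*, so P* = 0.149/0.0334 = 4.46.

R* ≈ 305, C* ≈ 33, P* ≈ 4.46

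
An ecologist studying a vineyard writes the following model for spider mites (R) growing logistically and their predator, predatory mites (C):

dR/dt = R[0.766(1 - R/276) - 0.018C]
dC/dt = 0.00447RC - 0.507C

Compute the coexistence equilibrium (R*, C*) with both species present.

From dC/dt = 0 with C > 0: 0.00447R* = 0.507, so R* = 113.
Substitute into dR/dt = 0: 0.766(1 - 113/276) = 0.018C*.
The bracket is 0.589, giving C* = 0.451/0.018 = 25.1.

R* ≈ 113, C* ≈ 25.1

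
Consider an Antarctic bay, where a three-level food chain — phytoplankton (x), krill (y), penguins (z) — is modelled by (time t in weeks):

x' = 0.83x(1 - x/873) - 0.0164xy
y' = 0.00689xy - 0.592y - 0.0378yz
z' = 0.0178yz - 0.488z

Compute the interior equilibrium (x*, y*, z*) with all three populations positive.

From dz/dt = 0: 0.0178y* = 0.488, so y* = 27.4.
From dx/dt = 0: 0.83(1 - x*/873) = 0.0164·27.4, giving x* = 873·(1 - 0.542) = 400.
From dy/dt = 0: 0.00689·400 - 0.592 = 0.0378z*, so z* = 2.16/0.0378 = 57.3.

x* ≈ 400, y* ≈ 27.4, z* ≈ 57.3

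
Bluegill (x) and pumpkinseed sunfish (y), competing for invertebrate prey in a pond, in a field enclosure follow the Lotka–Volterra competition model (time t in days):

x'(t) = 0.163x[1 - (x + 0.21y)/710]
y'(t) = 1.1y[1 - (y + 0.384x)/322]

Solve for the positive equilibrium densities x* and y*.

Setting both brackets to zero gives the nullclines x + 0.21y = 710 and 0.384x + y = 322.
Substituting y = 322 - 0.384x into the first: x(1 - 0.21·0.384) = 710 - 0.21·322.
So x* = 642/0.919 = 699, and then y* = 322 - 0.384·699 = 53.7.

x* ≈ 699, y* ≈ 53.7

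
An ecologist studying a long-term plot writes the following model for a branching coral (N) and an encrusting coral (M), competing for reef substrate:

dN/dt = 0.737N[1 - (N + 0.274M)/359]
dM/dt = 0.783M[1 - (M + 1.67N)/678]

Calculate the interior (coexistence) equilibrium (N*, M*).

Setting both brackets to zero gives the nullclines N + 0.274M = 359 and 1.67N + M = 678.
Substituting M = 678 - 1.67N into the first: N(1 - 0.274·1.67) = 359 - 0.274·678.
So N* = 173/0.542 = 319, and then M* = 678 - 1.67·319 = 145.

N* ≈ 319, M* ≈ 145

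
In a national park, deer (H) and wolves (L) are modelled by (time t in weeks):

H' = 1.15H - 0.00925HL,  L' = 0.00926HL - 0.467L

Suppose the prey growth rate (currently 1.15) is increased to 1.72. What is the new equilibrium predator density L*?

At the interior fixed point, setting dH/dt = 0 with H > 0 fixes L* = (prey growth rate)/(HL coefficient) — independent of the other coefficients.
With the change, L* = 1.72/0.00925 = 186; it rises from 124.

L* ≈ 186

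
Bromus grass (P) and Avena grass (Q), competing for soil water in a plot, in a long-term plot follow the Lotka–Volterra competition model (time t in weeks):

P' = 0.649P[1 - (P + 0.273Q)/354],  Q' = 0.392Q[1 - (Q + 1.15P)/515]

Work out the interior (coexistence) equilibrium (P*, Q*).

Setting both brackets to zero gives the nullclines P + 0.273Q = 354 and 1.15P + Q = 515.
Substituting Q = 515 - 1.15P into the first: P(1 - 0.273·1.15) = 354 - 0.273·515.
So P* = 213/0.686 = 311, and then Q* = 515 - 1.15·311 = 157.

P* ≈ 311, Q* ≈ 157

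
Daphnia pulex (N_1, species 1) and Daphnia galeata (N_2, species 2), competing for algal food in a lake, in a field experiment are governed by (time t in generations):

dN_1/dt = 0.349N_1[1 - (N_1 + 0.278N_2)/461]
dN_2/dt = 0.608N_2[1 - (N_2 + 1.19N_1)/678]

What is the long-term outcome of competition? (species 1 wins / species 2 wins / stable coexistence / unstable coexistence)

stable coexistence

Compare the nullcline intercepts: K1/α12 = 461/0.278 = 1660 > K2 = 678; K2/α21 = 678/1.19 = 570 > K1 = 461.
Since both inequalities hold, each species can invade when rare, so the interior equilibrium is stable.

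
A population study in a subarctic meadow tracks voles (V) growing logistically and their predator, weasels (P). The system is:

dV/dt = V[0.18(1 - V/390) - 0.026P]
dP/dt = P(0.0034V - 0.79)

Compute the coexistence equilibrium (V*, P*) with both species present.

V* ≈ 232, P* ≈ 2.8

From dP/dt = 0 with P > 0: 0.0034V* = 0.79, so V* = 232.
Substitute into dV/dt = 0: 0.18(1 - 232/390) = 0.026P*.
The bracket is 0.404, giving P* = 0.0728/0.026 = 2.8.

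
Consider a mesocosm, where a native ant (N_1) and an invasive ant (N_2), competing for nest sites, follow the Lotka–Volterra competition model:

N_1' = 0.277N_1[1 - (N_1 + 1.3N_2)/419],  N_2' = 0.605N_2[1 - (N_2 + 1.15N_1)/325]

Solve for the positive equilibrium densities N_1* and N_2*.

N_1* ≈ 7.07, N_2* ≈ 317

Setting both brackets to zero gives the nullclines N_1 + 1.3N_2 = 419 and 1.15N_1 + N_2 = 325.
Substituting N_2 = 325 - 1.15N_1 into the first: N_1(1 - 1.3·1.15) = 419 - 1.3·325.
So N_1* = -3.5/-0.495 = 7.07, and then N_2* = 325 - 1.15·7.07 = 317.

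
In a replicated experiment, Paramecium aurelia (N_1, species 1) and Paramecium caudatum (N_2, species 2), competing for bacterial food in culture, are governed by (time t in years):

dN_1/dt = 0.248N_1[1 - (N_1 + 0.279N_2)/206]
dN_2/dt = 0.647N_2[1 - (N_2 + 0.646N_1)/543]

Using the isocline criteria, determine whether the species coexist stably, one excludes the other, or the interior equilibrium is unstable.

Compare the nullcline intercepts: K1/α12 = 206/0.279 = 738 > K2 = 543; K2/α21 = 543/0.646 = 841 > K1 = 206.
Since both inequalities hold, each species can invade when rare, so the interior equilibrium is stable.

stable coexistence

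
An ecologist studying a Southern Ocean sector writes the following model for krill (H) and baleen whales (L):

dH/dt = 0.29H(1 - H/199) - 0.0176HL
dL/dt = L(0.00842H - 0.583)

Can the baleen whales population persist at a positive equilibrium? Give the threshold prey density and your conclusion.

The predator equation gives dL/dt > 0 only when H > 0.583/0.00842 = 69.2.
Without the predator, H → K = 199. Since 199 > 69.2, the predator can invade and persist.

Threshold H = 69.2; K > 69.2, so yes, the predator persists.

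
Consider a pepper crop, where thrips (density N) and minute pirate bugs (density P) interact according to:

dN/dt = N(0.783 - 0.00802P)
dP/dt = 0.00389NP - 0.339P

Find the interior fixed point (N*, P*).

N* ≈ 87.1, P* ≈ 97.6

Set dP/dt = 0 with P > 0: 0.00389N - 0.339 = 0, so N* = 0.339/0.00389 = 87.1.
Set dN/dt = 0 with N > 0: 0.783 - 0.00802P = 0, so P* = 0.783/0.00802 = 97.6.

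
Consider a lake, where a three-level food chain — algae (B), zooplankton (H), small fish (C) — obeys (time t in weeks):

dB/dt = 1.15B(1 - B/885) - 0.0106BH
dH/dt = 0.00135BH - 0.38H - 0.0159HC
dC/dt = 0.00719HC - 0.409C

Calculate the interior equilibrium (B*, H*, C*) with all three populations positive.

From dC/dt = 0: 0.00719H* = 0.409, so H* = 56.9.
From dB/dt = 0: 1.15(1 - B*/885) = 0.0106·56.9, giving B* = 885·(1 - 0.524) = 421.
From dH/dt = 0: 0.00135·421 - 0.38 = 0.0159C*, so C* = 0.188/0.0159 = 11.8.

B* ≈ 421, H* ≈ 56.9, C* ≈ 11.8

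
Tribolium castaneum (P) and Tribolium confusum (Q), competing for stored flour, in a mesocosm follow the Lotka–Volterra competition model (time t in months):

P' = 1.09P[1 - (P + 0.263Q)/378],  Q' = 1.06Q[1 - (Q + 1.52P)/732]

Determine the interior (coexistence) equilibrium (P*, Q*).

Setting both brackets to zero gives the nullclines P + 0.263Q = 378 and 1.52P + Q = 732.
Substituting Q = 732 - 1.52P into the first: P(1 - 0.263·1.52) = 378 - 0.263·732.
So P* = 185/0.6 = 309, and then Q* = 732 - 1.52·309 = 262.

P* ≈ 309, Q* ≈ 262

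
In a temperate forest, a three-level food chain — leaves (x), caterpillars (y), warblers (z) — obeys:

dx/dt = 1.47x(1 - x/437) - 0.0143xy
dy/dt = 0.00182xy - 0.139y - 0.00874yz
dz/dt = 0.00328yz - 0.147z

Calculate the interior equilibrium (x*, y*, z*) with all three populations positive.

x* ≈ 246, y* ≈ 44.8, z* ≈ 35.4

From dz/dt = 0: 0.00328y* = 0.147, so y* = 44.8.
From dx/dt = 0: 1.47(1 - x*/437) = 0.0143·44.8, giving x* = 437·(1 - 0.436) = 246.
From dy/dt = 0: 0.00182·246 - 0.139 = 0.00874z*, so z* = 0.31/0.00874 = 35.4.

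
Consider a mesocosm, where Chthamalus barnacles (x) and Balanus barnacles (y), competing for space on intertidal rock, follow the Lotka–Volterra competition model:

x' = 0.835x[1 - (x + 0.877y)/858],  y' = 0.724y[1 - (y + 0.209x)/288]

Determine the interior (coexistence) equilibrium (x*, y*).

Setting both brackets to zero gives the nullclines x + 0.877y = 858 and 0.209x + y = 288.
Substituting y = 288 - 0.209x into the first: x(1 - 0.877·0.209) = 858 - 0.877·288.
So x* = 605/0.817 = 741, and then y* = 288 - 0.209·741 = 133.

x* ≈ 741, y* ≈ 133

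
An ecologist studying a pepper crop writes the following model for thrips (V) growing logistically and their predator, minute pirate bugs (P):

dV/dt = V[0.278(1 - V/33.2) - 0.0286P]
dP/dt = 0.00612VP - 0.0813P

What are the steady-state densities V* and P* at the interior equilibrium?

V* ≈ 13.3, P* ≈ 5.83

From dP/dt = 0 with P > 0: 0.00612V* = 0.0813, so V* = 13.3.
Substitute into dV/dt = 0: 0.278(1 - 13.3/33.2) = 0.0286P*.
The bracket is 0.6, giving P* = 0.167/0.0286 = 5.83.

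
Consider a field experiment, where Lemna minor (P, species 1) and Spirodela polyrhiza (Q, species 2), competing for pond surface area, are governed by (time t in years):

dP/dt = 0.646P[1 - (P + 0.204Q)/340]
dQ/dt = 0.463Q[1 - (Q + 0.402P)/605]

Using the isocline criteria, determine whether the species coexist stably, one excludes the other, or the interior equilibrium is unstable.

Compare the nullcline intercepts: K1/α12 = 340/0.204 = 1670 > K2 = 605; K2/α21 = 605/0.402 = 1500 > K1 = 340.
Since both inequalities hold, each species can invade when rare, so the interior equilibrium is stable.

stable coexistence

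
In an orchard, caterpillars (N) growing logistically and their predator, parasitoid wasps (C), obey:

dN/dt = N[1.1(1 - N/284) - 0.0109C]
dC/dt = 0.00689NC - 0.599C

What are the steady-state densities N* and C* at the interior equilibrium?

N* ≈ 86.9, C* ≈ 70

From dC/dt = 0 with C > 0: 0.00689N* = 0.599, so N* = 86.9.
Substitute into dN/dt = 0: 1.1(1 - 86.9/284) = 0.0109C*.
The bracket is 0.694, giving C* = 0.763/0.0109 = 70.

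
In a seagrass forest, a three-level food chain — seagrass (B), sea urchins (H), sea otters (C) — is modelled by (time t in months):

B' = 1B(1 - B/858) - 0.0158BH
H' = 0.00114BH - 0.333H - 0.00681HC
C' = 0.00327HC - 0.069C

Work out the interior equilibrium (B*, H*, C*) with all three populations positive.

From dC/dt = 0: 0.00327H* = 0.069, so H* = 21.1.
From dB/dt = 0: 1(1 - B*/858) = 0.0158·21.1, giving B* = 858·(1 - 0.333) = 572.
From dH/dt = 0: 0.00114·572 - 0.333 = 0.00681C*, so C* = 0.319/0.00681 = 46.8.

B* ≈ 572, H* ≈ 21.1, C* ≈ 46.8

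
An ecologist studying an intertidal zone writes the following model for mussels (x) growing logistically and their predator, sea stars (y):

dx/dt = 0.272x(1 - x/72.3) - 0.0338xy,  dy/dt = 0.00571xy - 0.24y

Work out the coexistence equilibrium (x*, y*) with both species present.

From dy/dt = 0 with y > 0: 0.00571x* = 0.24, so x* = 42.
Substitute into dx/dt = 0: 0.272(1 - 42/72.3) = 0.0338y*.
The bracket is 0.419, giving y* = 0.114/0.0338 = 3.37.

x* ≈ 42, y* ≈ 3.37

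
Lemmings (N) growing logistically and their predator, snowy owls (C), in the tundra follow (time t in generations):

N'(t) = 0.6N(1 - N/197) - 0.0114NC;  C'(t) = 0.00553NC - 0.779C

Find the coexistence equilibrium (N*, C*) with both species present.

N* ≈ 141, C* ≈ 15

From dC/dt = 0 with C > 0: 0.00553N* = 0.779, so N* = 141.
Substitute into dN/dt = 0: 0.6(1 - 141/197) = 0.0114C*.
The bracket is 0.285, giving C* = 0.171/0.0114 = 15.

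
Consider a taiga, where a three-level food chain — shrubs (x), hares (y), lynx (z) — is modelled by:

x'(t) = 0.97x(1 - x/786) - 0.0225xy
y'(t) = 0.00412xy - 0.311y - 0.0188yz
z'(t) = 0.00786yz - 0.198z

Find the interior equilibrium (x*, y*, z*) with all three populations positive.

From dz/dt = 0: 0.00786y* = 0.198, so y* = 25.2.
From dx/dt = 0: 0.97(1 - x*/786) = 0.0225·25.2, giving x* = 786·(1 - 0.584) = 327.
From dy/dt = 0: 0.00412·327 - 0.311 = 0.0188z*, so z* = 1.04/0.0188 = 55.1.

x* ≈ 327, y* ≈ 25.2, z* ≈ 55.1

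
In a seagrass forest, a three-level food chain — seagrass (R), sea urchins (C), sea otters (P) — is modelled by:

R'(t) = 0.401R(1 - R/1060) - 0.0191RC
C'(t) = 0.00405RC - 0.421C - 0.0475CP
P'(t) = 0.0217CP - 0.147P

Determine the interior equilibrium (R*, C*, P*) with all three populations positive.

From dP/dt = 0: 0.0217C* = 0.147, so C* = 6.77.
From dR/dt = 0: 0.401(1 - R*/1060) = 0.0191·6.77, giving R* = 1060·(1 - 0.323) = 718.
From dC/dt = 0: 0.00405·718 - 0.421 = 0.0475P*, so P* = 2.49/0.0475 = 52.4.

R* ≈ 718, C* ≈ 6.77, P* ≈ 52.4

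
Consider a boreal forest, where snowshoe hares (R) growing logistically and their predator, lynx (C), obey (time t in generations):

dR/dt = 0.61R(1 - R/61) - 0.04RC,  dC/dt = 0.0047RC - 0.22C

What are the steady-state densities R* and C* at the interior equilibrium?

From dC/dt = 0 with C > 0: 0.0047R* = 0.22, so R* = 46.8.
Substitute into dR/dt = 0: 0.61(1 - 46.8/61) = 0.04C*.
The bracket is 0.233, giving C* = 0.142/0.04 = 3.55.

R* ≈ 46.8, C* ≈ 3.55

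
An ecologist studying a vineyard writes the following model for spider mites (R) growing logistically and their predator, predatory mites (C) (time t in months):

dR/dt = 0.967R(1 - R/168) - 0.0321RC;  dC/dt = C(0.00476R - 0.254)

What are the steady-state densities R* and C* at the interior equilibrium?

R* ≈ 53.4, C* ≈ 20.6

From dC/dt = 0 with C > 0: 0.00476R* = 0.254, so R* = 53.4.
Substitute into dR/dt = 0: 0.967(1 - 53.4/168) = 0.0321C*.
The bracket is 0.682, giving C* = 0.66/0.0321 = 20.6.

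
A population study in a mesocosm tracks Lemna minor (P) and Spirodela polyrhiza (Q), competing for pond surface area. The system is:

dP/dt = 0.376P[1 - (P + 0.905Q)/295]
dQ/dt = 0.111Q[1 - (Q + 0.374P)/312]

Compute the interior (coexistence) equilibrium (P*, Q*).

Setting both brackets to zero gives the nullclines P + 0.905Q = 295 and 0.374P + Q = 312.
Substituting Q = 312 - 0.374P into the first: P(1 - 0.905·0.374) = 295 - 0.905·312.
So P* = 12.6/0.662 = 19.1, and then Q* = 312 - 0.374·19.1 = 305.

P* ≈ 19.1, Q* ≈ 305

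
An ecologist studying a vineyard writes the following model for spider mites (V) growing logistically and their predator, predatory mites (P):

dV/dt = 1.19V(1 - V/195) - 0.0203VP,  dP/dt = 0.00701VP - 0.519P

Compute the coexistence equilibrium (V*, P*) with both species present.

V* ≈ 74, P* ≈ 36.4

From dP/dt = 0 with P > 0: 0.00701V* = 0.519, so V* = 74.
Substitute into dV/dt = 0: 1.19(1 - 74/195) = 0.0203P*.
The bracket is 0.62, giving P* = 0.738/0.0203 = 36.4.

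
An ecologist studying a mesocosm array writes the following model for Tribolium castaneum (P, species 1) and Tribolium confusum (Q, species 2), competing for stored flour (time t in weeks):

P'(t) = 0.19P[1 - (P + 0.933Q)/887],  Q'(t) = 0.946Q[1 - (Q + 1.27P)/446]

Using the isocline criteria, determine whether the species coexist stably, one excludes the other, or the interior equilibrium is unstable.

Compare the nullcline intercepts: K1/α12 = 887/0.933 = 951 > K2 = 446; K2/α21 = 446/1.27 = 351 < K1 = 887.
Since the inequalities point opposite ways, species 1 can invade but species 2 cannot.

species 1 excludes species 2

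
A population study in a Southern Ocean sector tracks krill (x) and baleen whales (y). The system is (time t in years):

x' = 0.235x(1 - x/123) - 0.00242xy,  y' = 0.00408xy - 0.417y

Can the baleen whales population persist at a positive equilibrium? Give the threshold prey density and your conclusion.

The predator equation gives dy/dt > 0 only when x > 0.417/0.00408 = 102.
Without the predator, x → K = 123. Since 123 > 102, the predator can invade and persist.

Threshold x = 102; K > 102, so yes, the predator persists.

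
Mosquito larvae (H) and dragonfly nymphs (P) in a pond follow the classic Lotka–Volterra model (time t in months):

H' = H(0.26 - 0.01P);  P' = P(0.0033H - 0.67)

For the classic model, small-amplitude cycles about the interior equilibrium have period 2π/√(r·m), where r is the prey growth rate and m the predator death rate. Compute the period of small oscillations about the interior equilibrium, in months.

Here r = 0.26 and m = 0.67, so r·m = 0.174.
ω = √0.174 = 0.417 per month, hence T = 2π/ω ≈ 15.1 months.

T ≈ 15.1 months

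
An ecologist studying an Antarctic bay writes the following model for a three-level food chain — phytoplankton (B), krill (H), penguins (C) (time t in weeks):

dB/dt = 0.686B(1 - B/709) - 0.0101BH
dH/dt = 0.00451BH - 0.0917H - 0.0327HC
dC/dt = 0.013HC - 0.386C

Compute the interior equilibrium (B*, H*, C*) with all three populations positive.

From dC/dt = 0: 0.013H* = 0.386, so H* = 29.7.
From dB/dt = 0: 0.686(1 - B*/709) = 0.0101·29.7, giving B* = 709·(1 - 0.437) = 399.
From dH/dt = 0: 0.00451·399 - 0.0917 = 0.0327C*, so C* = 1.71/0.0327 = 52.2.

B* ≈ 399, H* ≈ 29.7, C* ≈ 52.2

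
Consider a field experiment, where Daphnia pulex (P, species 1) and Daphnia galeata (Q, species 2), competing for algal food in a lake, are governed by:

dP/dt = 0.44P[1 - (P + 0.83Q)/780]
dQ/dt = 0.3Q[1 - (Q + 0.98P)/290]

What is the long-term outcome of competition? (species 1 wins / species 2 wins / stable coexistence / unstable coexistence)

Compare the nullcline intercepts: K1/α12 = 780/0.83 = 940 > K2 = 290; K2/α21 = 290/0.98 = 296 < K1 = 780.
Since the inequalities point opposite ways, species 1 can invade but species 2 cannot.

species 1 excludes species 2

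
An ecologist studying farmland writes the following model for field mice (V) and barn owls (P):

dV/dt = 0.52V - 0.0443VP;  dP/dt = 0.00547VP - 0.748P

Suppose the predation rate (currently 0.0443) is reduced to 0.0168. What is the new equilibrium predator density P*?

P* ≈ 31

At the interior fixed point, setting dV/dt = 0 with V > 0 fixes P* = (prey growth rate)/(VP coefficient) — independent of the other coefficients.
With the change, P* = 0.52/0.0168 = 31; it rises from 11.7.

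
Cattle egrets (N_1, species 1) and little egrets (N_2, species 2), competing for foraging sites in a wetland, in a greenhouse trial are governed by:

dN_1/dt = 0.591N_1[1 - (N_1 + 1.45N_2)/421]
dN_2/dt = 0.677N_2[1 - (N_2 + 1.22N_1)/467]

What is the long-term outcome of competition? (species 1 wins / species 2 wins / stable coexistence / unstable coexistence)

unstable coexistence (outcome depends on initial conditions)

Compare the nullcline intercepts: K1/α12 = 421/1.45 = 290 < K2 = 467; K2/α21 = 467/1.22 = 383 < K1 = 421.
Since both are reversed, neither can invade when rare; the interior point is a saddle.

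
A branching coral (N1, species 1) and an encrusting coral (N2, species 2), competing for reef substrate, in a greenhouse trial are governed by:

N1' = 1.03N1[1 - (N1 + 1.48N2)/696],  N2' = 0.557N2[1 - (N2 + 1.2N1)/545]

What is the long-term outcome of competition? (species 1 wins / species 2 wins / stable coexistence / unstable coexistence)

unstable coexistence (outcome depends on initial conditions)

Compare the nullcline intercepts: K1/α12 = 696/1.48 = 470 < K2 = 545; K2/α21 = 545/1.2 = 454 < K1 = 696.
Since both are reversed, neither can invade when rare; the interior point is a saddle.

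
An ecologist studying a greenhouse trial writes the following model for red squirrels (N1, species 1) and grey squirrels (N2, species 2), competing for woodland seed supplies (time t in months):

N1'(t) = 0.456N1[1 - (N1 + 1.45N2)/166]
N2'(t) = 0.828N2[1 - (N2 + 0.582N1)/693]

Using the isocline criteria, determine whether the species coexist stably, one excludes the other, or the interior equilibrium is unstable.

species 2 excludes species 1

Compare the nullcline intercepts: K1/α12 = 166/1.45 = 114 < K2 = 693; K2/α21 = 693/0.582 = 1190 > K1 = 166.
Since the inequalities point opposite ways, species 2 can invade but species 1 cannot.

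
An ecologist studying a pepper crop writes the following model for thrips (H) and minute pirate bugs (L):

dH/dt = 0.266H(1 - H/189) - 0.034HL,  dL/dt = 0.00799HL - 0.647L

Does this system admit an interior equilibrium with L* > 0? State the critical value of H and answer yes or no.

Threshold H = 81; K > 81, so yes, the predator persists.

The predator equation gives dL/dt > 0 only when H > 0.647/0.00799 = 81.
Without the predator, H → K = 189. Since 189 > 81, the predator can invade and persist.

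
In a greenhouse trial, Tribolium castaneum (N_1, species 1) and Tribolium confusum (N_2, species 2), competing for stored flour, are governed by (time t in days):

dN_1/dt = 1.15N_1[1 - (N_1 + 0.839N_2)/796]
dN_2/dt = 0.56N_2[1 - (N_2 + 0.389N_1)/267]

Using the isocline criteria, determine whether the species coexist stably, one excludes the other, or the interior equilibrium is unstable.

species 1 excludes species 2

Compare the nullcline intercepts: K1/α12 = 796/0.839 = 949 > K2 = 267; K2/α21 = 267/0.389 = 686 < K1 = 796.
Since the inequalities point opposite ways, species 1 can invade but species 2 cannot.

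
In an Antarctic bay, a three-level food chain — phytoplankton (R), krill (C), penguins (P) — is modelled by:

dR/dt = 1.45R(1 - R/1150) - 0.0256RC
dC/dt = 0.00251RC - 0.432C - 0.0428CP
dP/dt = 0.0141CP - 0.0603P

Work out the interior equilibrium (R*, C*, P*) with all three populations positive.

R* ≈ 1060, C* ≈ 4.28, P* ≈ 52.3

From dP/dt = 0: 0.0141C* = 0.0603, so C* = 4.28.
From dR/dt = 0: 1.45(1 - R*/1150) = 0.0256·4.28, giving R* = 1150·(1 - 0.0755) = 1060.
From dC/dt = 0: 0.00251·1060 - 0.432 = 0.0428P*, so P* = 2.24/0.0428 = 52.3.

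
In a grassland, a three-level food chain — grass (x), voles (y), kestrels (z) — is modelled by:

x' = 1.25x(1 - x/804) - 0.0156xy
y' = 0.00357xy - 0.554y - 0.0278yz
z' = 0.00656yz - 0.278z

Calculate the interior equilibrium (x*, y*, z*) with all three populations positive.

x* ≈ 379, y* ≈ 42.4, z* ≈ 28.7

From dz/dt = 0: 0.00656y* = 0.278, so y* = 42.4.
From dx/dt = 0: 1.25(1 - x*/804) = 0.0156·42.4, giving x* = 804·(1 - 0.529) = 379.
From dy/dt = 0: 0.00357·379 - 0.554 = 0.0278z*, so z* = 0.798/0.0278 = 28.7.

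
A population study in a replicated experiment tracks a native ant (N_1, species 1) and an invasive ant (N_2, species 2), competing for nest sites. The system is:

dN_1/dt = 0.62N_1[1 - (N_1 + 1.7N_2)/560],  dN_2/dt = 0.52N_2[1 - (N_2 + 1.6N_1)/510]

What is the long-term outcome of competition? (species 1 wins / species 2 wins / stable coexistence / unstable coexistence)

Compare the nullcline intercepts: K1/α12 = 560/1.7 = 329 < K2 = 510; K2/α21 = 510/1.6 = 319 < K1 = 560.
Since both are reversed, neither can invade when rare; the interior point is a saddle.

unstable coexistence (outcome depends on initial conditions)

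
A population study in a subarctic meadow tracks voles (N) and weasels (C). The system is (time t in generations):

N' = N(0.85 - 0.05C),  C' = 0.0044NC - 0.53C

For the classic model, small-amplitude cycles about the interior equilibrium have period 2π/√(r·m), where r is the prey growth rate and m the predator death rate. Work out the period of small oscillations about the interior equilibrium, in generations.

Here r = 0.85 and m = 0.53, so r·m = 0.451.
ω = √0.451 = 0.671 per generation, hence T = 2π/ω ≈ 9.36 generations.

T ≈ 9.36 generations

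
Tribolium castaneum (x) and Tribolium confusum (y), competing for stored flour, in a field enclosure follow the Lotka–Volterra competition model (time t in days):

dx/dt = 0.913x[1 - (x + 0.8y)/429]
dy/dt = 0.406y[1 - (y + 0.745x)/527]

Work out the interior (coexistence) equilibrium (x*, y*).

Setting both brackets to zero gives the nullclines x + 0.8y = 429 and 0.745x + y = 527.
Substituting y = 527 - 0.745x into the first: x(1 - 0.8·0.745) = 429 - 0.8·527.
So x* = 7.4/0.404 = 18.3, and then y* = 527 - 0.745·18.3 = 513.

x* ≈ 18.3, y* ≈ 513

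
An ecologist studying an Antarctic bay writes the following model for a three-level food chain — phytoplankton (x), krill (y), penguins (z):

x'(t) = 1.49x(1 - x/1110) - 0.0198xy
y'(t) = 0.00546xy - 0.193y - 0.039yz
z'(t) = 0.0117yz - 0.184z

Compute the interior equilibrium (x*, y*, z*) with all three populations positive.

From dz/dt = 0: 0.0117y* = 0.184, so y* = 15.7.
From dx/dt = 0: 1.49(1 - x*/1110) = 0.0198·15.7, giving x* = 1110·(1 - 0.209) = 878.
From dy/dt = 0: 0.00546·878 - 0.193 = 0.039z*, so z* = 4.6/0.039 = 118.

x* ≈ 878, y* ≈ 15.7, z* ≈ 118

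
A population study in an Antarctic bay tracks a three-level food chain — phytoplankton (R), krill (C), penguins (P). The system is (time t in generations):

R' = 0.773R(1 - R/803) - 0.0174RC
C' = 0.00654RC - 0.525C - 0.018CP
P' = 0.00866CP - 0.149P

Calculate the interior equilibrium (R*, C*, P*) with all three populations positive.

From dP/dt = 0: 0.00866C* = 0.149, so C* = 17.2.
From dR/dt = 0: 0.773(1 - R*/803) = 0.0174·17.2, giving R* = 803·(1 - 0.387) = 492.
From dC/dt = 0: 0.00654·492 - 0.525 = 0.018P*, so P* = 2.69/0.018 = 150.

R* ≈ 492, C* ≈ 17.2, P* ≈ 150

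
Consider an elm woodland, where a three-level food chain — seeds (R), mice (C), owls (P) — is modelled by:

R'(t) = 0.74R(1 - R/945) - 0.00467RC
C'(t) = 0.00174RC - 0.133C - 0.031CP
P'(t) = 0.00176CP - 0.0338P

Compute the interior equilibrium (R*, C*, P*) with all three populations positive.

R* ≈ 830, C* ≈ 19.2, P* ≈ 42.3

From dP/dt = 0: 0.00176C* = 0.0338, so C* = 19.2.
From dR/dt = 0: 0.74(1 - R*/945) = 0.00467·19.2, giving R* = 945·(1 - 0.121) = 830.
From dC/dt = 0: 0.00174·830 - 0.133 = 0.031P*, so P* = 1.31/0.031 = 42.3.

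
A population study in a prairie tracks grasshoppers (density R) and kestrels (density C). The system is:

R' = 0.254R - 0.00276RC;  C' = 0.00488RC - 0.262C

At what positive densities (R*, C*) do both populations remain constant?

Set dC/dt = 0 with C > 0: 0.00488R - 0.262 = 0, so R* = 0.262/0.00488 = 53.7.
Set dR/dt = 0 with R > 0: 0.254 - 0.00276C = 0, so C* = 0.254/0.00276 = 92.

R* ≈ 53.7, C* ≈ 92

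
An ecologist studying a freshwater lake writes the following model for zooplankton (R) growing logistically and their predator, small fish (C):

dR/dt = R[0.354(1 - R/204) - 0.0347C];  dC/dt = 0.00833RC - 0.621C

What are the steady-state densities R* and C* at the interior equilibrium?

From dC/dt = 0 with C > 0: 0.00833R* = 0.621, so R* = 74.5.
Substitute into dR/dt = 0: 0.354(1 - 74.5/204) = 0.0347C*.
The bracket is 0.635, giving C* = 0.225/0.0347 = 6.47.

R* ≈ 74.5, C* ≈ 6.47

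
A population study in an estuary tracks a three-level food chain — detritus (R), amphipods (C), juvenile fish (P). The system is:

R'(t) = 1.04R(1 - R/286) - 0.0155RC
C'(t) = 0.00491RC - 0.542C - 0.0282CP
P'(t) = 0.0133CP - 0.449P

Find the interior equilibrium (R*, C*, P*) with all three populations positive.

From dP/dt = 0: 0.0133C* = 0.449, so C* = 33.8.
From dR/dt = 0: 1.04(1 - R*/286) = 0.0155·33.8, giving R* = 286·(1 - 0.503) = 142.
From dC/dt = 0: 0.00491·142 - 0.542 = 0.0282P*, so P* = 0.156/0.0282 = 5.52.

R* ≈ 142, C* ≈ 33.8, P* ≈ 5.52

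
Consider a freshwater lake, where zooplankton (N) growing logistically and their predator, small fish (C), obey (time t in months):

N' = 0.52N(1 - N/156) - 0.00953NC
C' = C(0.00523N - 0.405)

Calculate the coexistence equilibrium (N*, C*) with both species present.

From dC/dt = 0 with C > 0: 0.00523N* = 0.405, so N* = 77.4.
Substitute into dN/dt = 0: 0.52(1 - 77.4/156) = 0.00953C*.
The bracket is 0.504, giving C* = 0.262/0.00953 = 27.5.

N* ≈ 77.4, C* ≈ 27.5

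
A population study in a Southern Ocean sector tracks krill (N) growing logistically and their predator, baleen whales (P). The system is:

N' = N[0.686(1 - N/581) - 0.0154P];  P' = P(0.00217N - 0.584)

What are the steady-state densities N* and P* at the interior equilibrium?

From dP/dt = 0 with P > 0: 0.00217N* = 0.584, so N* = 269.
Substitute into dN/dt = 0: 0.686(1 - 269/581) = 0.0154P*.
The bracket is 0.537, giving P* = 0.368/0.0154 = 23.9.

N* ≈ 269, P* ≈ 23.9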